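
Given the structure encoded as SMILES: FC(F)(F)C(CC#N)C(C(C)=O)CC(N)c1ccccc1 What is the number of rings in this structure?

In SMILES, each pair of matching ring-closure digits denotes one ring-closing bond; the number of such bonds equals the number of independent rings.
Ring-closure bonds here: 1.

1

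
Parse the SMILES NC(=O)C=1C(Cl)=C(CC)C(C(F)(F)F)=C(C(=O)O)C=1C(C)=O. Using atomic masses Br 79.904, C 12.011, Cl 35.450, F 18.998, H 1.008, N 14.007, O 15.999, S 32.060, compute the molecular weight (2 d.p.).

337.68 g/mol

First, the molecular formula is C13H11ClF3NO4 (counting implicit H from valence).
  C: 13 × 12.011 = 156.143
  Cl: 1 × 35.450 = 35.450
  F: 3 × 18.998 = 56.994
  H: 11 × 1.008 = 11.088
  N: 1 × 14.007 = 14.007
  O: 4 × 15.999 = 63.996
Sum: 13×12.011 + 1×35.450 + 3×18.998 + 11×1.008 + 1×14.007 + 4×15.999 = 337.678 → 337.68 g/mol.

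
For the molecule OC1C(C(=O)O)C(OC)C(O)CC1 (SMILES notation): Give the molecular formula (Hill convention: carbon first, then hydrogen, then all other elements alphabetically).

C8H14O5

Walk through each heavy atom and fill implicit hydrogens from standard valence (C 4, N 3, O 2, S 2, halogen 1):
  atom 1: O, bond orders sum to 1 (valence 2) → 1 H
  atom 2: C, bond orders sum to 3 (valence 4) → 1 H
  atom 3: C, bond orders sum to 3 (valence 4) → 1 H
  atom 4: C, bond orders sum to 4 (valence 4) → 0 H
  atom 5: O, bond orders sum to 2 (valence 2) → 0 H
  atom 6: O, bond orders sum to 1 (valence 2) → 1 H
  atom 7: C, bond orders sum to 3 (valence 4) → 1 H
  atom 8: O, bond orders sum to 2 (valence 2) → 0 H
  atom 9: C, bond orders sum to 1 (valence 4) → 3 H
  atom 10: C, bond orders sum to 3 (valence 4) → 1 H
  atom 11: O, bond orders sum to 1 (valence 2) → 1 H
  atom 12: C, bond orders sum to 2 (valence 4) → 2 H
  atom 13: C, bond orders sum to 2 (valence 4) → 2 H
Totals → C:8, H:14, O:5.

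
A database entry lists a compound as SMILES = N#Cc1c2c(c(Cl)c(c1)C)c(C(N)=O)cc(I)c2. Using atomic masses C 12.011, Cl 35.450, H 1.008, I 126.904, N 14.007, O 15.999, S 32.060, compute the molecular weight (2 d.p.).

370.57 g/mol

First, the molecular formula is C13H8ClIN2O (counting implicit H from valence).
  C: 13 × 12.011 = 156.143
  Cl: 1 × 35.450 = 35.450
  H: 8 × 1.008 = 8.064
  I: 1 × 126.904 = 126.904
  N: 2 × 14.007 = 28.014
  O: 1 × 15.999 = 15.999
Sum: 13×12.011 + 1×35.450 + 8×1.008 + 1×126.904 + 2×14.007 + 1×15.999 = 370.574 → 370.57 g/mol.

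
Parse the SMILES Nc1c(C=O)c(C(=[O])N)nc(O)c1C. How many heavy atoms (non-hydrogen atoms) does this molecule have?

14

Every atom symbol written in the SMILES (organic subset) is one heavy atom; implicit H are not written.
Heavy atoms by element → C:8, N:3, O:3.
Total: 14.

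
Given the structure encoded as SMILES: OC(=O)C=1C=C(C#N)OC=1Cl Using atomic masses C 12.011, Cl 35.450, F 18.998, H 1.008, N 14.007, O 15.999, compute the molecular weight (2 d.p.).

First, the molecular formula is C6H2ClNO3 (counting implicit H from valence).
  C: 6 × 12.011 = 72.066
  Cl: 1 × 35.450 = 35.450
  H: 2 × 1.008 = 2.016
  N: 1 × 14.007 = 14.007
  O: 3 × 15.999 = 47.997
Sum: 6×12.011 + 1×35.450 + 2×1.008 + 1×14.007 + 3×15.999 = 171.536 → 171.54 g/mol.

171.54 g/mol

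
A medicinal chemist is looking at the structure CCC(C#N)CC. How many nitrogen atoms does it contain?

1

Scan the SMILES for N atoms (remember two-letter symbols like Cl and Br are single atoms).
Nitrogen count: 1.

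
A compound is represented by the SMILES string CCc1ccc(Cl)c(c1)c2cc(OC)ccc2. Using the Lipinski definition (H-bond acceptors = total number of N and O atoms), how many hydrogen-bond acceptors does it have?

1

N atoms: 0; O atoms: 1.
Lipinski HBA = 0 + 1 = 1.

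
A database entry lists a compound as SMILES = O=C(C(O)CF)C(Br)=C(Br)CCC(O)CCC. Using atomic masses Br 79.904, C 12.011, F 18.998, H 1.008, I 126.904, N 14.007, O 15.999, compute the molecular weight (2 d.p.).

First, the molecular formula is C11H17Br2FO3 (counting implicit H from valence).
  Br: 2 × 79.904 = 159.808
  C: 11 × 12.011 = 132.121
  F: 1 × 18.998 = 18.998
  H: 17 × 1.008 = 17.136
  O: 3 × 15.999 = 47.997
Sum: 2×79.904 + 11×12.011 + 1×18.998 + 17×1.008 + 3×15.999 = 376.060 → 376.06 g/mol.

376.06 g/mol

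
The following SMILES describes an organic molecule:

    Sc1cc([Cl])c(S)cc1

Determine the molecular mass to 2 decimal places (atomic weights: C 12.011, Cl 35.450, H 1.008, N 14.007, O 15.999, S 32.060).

First, the molecular formula is C6H5ClS2 (counting implicit H from valence).
  C: 6 × 12.011 = 72.066
  Cl: 1 × 35.450 = 35.450
  H: 5 × 1.008 = 5.040
  S: 2 × 32.060 = 64.120
Sum: 6×12.011 + 1×35.450 + 5×1.008 + 2×32.060 = 176.676 → 176.68 g/mol.

176.68 g/mol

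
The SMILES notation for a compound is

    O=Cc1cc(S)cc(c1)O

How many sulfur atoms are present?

Scan the SMILES for S atoms (remember two-letter symbols like Cl and Br are single atoms).
Sulfur count: 1.

1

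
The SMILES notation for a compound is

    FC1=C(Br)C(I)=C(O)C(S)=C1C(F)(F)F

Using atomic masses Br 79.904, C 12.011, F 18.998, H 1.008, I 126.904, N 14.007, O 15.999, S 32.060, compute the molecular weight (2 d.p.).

First, the molecular formula is C7H2BrF4IOS (counting implicit H from valence).
  Br: 1 × 79.904 = 79.904
  C: 7 × 12.011 = 84.077
  F: 4 × 18.998 = 75.992
  H: 2 × 1.008 = 2.016
  I: 1 × 126.904 = 126.904
  O: 1 × 15.999 = 15.999
  S: 1 × 32.060 = 32.060
Sum: 1×79.904 + 7×12.011 + 4×18.998 + 2×1.008 + 1×126.904 + 1×15.999 + 1×32.060 = 416.952 → 416.95 g/mol.

416.95 g/mol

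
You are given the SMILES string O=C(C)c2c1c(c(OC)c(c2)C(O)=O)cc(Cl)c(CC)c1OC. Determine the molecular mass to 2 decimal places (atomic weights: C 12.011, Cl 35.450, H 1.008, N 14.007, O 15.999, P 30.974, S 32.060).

336.77 g/mol

First, the molecular formula is C17H17ClO5 (counting implicit H from valence).
  C: 17 × 12.011 = 204.187
  Cl: 1 × 35.450 = 35.450
  H: 17 × 1.008 = 17.136
  O: 5 × 15.999 = 79.995
Sum: 17×12.011 + 1×35.450 + 17×1.008 + 5×15.999 = 336.768 → 336.77 g/mol.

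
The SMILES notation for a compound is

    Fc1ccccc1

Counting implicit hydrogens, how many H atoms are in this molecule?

5

Walk through each heavy atom and fill implicit hydrogens from standard valence (C 4, N 3, O 2, S 2, halogen 1); for lowercase aromatic atoms, an aromatic c carries 1 H when it has two neighbours and 0 H with three, and aromatic n carries 0 H:
  atom 1: F (halogen, monovalent) → 0 H
  atom 2: aromatic c, 3 neighbours → 0 H
  atom 3: aromatic c, 2 neighbours → 1 H
  atom 4: aromatic c, 2 neighbours → 1 H
  atom 5: aromatic c, 2 neighbours → 1 H
  atom 6: aromatic c, 2 neighbours → 1 H
  atom 7: aromatic c, 2 neighbours → 1 H
Total hydrogens: 5.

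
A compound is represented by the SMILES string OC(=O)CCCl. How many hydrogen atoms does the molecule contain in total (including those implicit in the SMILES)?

Walk through each heavy atom and fill implicit hydrogens from standard valence (C 4, N 3, O 2, S 2, halogen 1):
  atom 1: O, bond orders sum to 1 (valence 2) → 1 H
  atom 2: C, bond orders sum to 4 (valence 4) → 0 H
  atom 3: O, bond orders sum to 2 (valence 2) → 0 H
  atom 4: C, bond orders sum to 2 (valence 4) → 2 H
  atom 5: C, bond orders sum to 2 (valence 4) → 2 H
  atom 6: Cl (halogen, monovalent) → 0 H
Total hydrogens: 5.

5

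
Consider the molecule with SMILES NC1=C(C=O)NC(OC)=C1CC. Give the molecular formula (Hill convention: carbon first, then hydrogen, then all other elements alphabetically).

C8H12N2O2

Walk through each heavy atom and fill implicit hydrogens from standard valence (C 4, N 3, O 2, S 2, halogen 1):
  atom 1: N, bond orders sum to 1 (valence 3) → 2 H
  atom 2: C, bond orders sum to 4 (valence 4) → 0 H
  atom 3: C, bond orders sum to 4 (valence 4) → 0 H
  atom 4: C, bond orders sum to 3 (valence 4) → 1 H
  atom 5: O, bond orders sum to 2 (valence 2) → 0 H
  atom 6: N, bond orders sum to 2 (valence 3) → 1 H
  atom 7: C, bond orders sum to 4 (valence 4) → 0 H
  atom 8: O, bond orders sum to 2 (valence 2) → 0 H
  atom 9: C, bond orders sum to 1 (valence 4) → 3 H
  atom 10: C, bond orders sum to 4 (valence 4) → 0 H
  atom 11: C, bond orders sum to 2 (valence 4) → 2 H
  atom 12: C, bond orders sum to 1 (valence 4) → 3 H
Totals → C:8, H:12, N:2, O:2.
In Hill order: C8H12N2O2.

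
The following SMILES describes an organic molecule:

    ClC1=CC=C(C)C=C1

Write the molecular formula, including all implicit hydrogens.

C7H7Cl

Walk through each heavy atom and fill implicit hydrogens from standard valence (C 4, N 3, O 2, S 2, halogen 1):
  atom 1: Cl (halogen, monovalent) → 0 H
  atom 2: C, bond orders sum to 4 (valence 4) → 0 H
  atom 3: C, bond orders sum to 3 (valence 4) → 1 H
  atom 4: C, bond orders sum to 3 (valence 4) → 1 H
  atom 5: C, bond orders sum to 4 (valence 4) → 0 H
  atom 6: C, bond orders sum to 1 (valence 4) → 3 H
  atom 7: C, bond orders sum to 3 (valence 4) → 1 H
  atom 8: C, bond orders sum to 3 (valence 4) → 1 H
Totals → C:7, H:7, Cl:1.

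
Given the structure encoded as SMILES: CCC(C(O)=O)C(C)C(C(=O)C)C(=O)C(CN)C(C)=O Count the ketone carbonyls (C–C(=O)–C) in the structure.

3

The ketone motif appears at heavy-atom positions 10, 13, 18 in the SMILES.
Other groups present: 1 carboxylic acid, 1 primary amine.
Ketone count: 3.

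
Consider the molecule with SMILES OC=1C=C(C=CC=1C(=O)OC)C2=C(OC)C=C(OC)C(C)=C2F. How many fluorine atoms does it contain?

1

Scan the SMILES for F atoms (remember two-letter symbols like Cl and Br are single atoms).
Fluorine count: 1.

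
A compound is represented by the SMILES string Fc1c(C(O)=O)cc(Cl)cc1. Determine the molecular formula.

C7H4ClFO2

Walk through each heavy atom and fill implicit hydrogens from standard valence (C 4, N 3, O 2, S 2, halogen 1); for lowercase aromatic atoms, an aromatic c carries 1 H when it has two neighbours and 0 H with three, and aromatic n carries 0 H:
  atom 1: F (halogen, monovalent) → 0 H
  atom 2: aromatic c, 3 neighbours → 0 H
  atom 3: aromatic c, 3 neighbours → 0 H
  atom 4: C, bond orders sum to 4 (valence 4) → 0 H
  atom 5: O, bond orders sum to 1 (valence 2) → 1 H
  atom 6: O, bond orders sum to 2 (valence 2) → 0 H
  atom 7: aromatic c, 2 neighbours → 1 H
  atom 8: aromatic c, 3 neighbours → 0 H
  atom 9: Cl (halogen, monovalent) → 0 H
  atom 10: aromatic c, 2 neighbours → 1 H
  atom 11: aromatic c, 2 neighbours → 1 H
Totals → C:7, H:4, Cl:1, F:1, O:2.
In Hill order: C7H4ClFO2.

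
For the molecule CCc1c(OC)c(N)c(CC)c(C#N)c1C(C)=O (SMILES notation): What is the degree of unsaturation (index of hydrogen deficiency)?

7

Molecular formula: C14H18N2O2.
DoU = (2C + 2 + N − H − X) / 2, where X is the halogen count and O/S are ignored.
    = (2·14 + 2 + 2 − 18 − 0) / 2 = 14 / 2 = 7.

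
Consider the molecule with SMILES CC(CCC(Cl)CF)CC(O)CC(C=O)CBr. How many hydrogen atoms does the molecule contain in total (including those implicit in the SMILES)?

21

Walk through each heavy atom and fill implicit hydrogens from standard valence (C 4, N 3, O 2, S 2, halogen 1):
  atom 1: C, bond orders sum to 1 (valence 4) → 3 H
  atom 2: C, bond orders sum to 3 (valence 4) → 1 H
  atom 3: C, bond orders sum to 2 (valence 4) → 2 H
  atom 4: C, bond orders sum to 2 (valence 4) → 2 H
  atom 5: C, bond orders sum to 3 (valence 4) → 1 H
  atom 6: Cl (halogen, monovalent) → 0 H
  atom 7: C, bond orders sum to 2 (valence 4) → 2 H
  atom 8: F (halogen, monovalent) → 0 H
  atom 9: C, bond orders sum to 2 (valence 4) → 2 H
  atom 10: C, bond orders sum to 3 (valence 4) → 1 H
  atom 11: O, bond orders sum to 1 (valence 2) → 1 H
  atom 12: C, bond orders sum to 2 (valence 4) → 2 H
  atom 13: C, bond orders sum to 3 (valence 4) → 1 H
  atom 14: C, bond orders sum to 3 (valence 4) → 1 H
  atom 15: O, bond orders sum to 2 (valence 2) → 0 H
  atom 16: C, bond orders sum to 2 (valence 4) → 2 H
  atom 17: Br (halogen, monovalent) → 0 H
Total hydrogens: 21.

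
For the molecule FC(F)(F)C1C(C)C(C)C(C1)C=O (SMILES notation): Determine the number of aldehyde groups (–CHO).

1

The aldehyde motif appears at heavy-atom position 12 in the SMILES.
Aldehyde count: 1.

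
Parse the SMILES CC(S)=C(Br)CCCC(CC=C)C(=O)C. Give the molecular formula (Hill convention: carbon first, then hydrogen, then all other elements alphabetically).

C12H19BrOS

Walk through each heavy atom and fill implicit hydrogens from standard valence (C 4, N 3, O 2, S 2, halogen 1):
  atom 1: C, bond orders sum to 1 (valence 4) → 3 H
  atom 2: C, bond orders sum to 4 (valence 4) → 0 H
  atom 3: S, bond orders sum to 1 (valence 2) → 1 H
  atom 4: C, bond orders sum to 4 (valence 4) → 0 H
  atom 5: Br (halogen, monovalent) → 0 H
  atom 6: C, bond orders sum to 2 (valence 4) → 2 H
  atom 7: C, bond orders sum to 2 (valence 4) → 2 H
  atom 8: C, bond orders sum to 2 (valence 4) → 2 H
  atom 9: C, bond orders sum to 3 (valence 4) → 1 H
  atom 10: C, bond orders sum to 2 (valence 4) → 2 H
  atom 11: C, bond orders sum to 3 (valence 4) → 1 H
  atom 12: C, bond orders sum to 2 (valence 4) → 2 H
  atom 13: C, bond orders sum to 4 (valence 4) → 0 H
  atom 14: O, bond orders sum to 2 (valence 2) → 0 H
  atom 15: C, bond orders sum to 1 (valence 4) → 3 H
Totals → C:12, H:19, Br:1, O:1, S:1.
In Hill order: C12H19BrOS.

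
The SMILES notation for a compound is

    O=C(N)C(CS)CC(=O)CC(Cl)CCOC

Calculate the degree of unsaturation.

2

Degree of unsaturation = (number of rings) + (number of π bonds).
Ring closures in the SMILES: 0.
π bonds: 2 double bonds (each 1 DoU) → 2 DoU from unsaturation.
Total DoU = 0 + 2 = 2.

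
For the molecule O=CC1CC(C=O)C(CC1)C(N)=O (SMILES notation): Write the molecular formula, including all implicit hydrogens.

C9H13NO3

Walk through each heavy atom and fill implicit hydrogens from standard valence (C 4, N 3, O 2, S 2, halogen 1):
  atom 1: O, bond orders sum to 2 (valence 2) → 0 H
  atom 2: C, bond orders sum to 3 (valence 4) → 1 H
  atom 3: C, bond orders sum to 3 (valence 4) → 1 H
  atom 4: C, bond orders sum to 2 (valence 4) → 2 H
  atom 5: C, bond orders sum to 3 (valence 4) → 1 H
  atom 6: C, bond orders sum to 3 (valence 4) → 1 H
  atom 7: O, bond orders sum to 2 (valence 2) → 0 H
  atom 8: C, bond orders sum to 3 (valence 4) → 1 H
  atom 9: C, bond orders sum to 2 (valence 4) → 2 H
  atom 10: C, bond orders sum to 2 (valence 4) → 2 H
  atom 11: C, bond orders sum to 4 (valence 4) → 0 H
  atom 12: N, bond orders sum to 1 (valence 3) → 2 H
  atom 13: O, bond orders sum to 2 (valence 2) → 0 H
Totals → C:9, H:13, N:1, O:3.
In Hill order: C9H13NO3.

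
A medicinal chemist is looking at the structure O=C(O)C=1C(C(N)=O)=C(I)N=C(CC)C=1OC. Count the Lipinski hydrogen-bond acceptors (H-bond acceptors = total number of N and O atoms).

N atoms: 2; O atoms: 4.
Lipinski HBA = 2 + 4 = 6.

6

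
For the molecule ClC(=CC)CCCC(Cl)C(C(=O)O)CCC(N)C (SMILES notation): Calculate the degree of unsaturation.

Degree of unsaturation = (number of rings) + (number of π bonds).
Ring closures in the SMILES: 0.
π bonds: 2 double bonds (each 1 DoU) → 2 DoU from unsaturation.
Total DoU = 0 + 2 = 2.

2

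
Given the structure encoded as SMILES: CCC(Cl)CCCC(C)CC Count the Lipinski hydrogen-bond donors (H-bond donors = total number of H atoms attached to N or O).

Donors: find every N or O and count the H atoms it carries.
  (no N or O atoms present)
Lipinski HBD = 0.

0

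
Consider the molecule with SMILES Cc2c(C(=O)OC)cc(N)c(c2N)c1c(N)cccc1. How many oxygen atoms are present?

Scan the SMILES for O atoms (remember two-letter symbols like Cl and Br are single atoms).
Oxygen count: 2.

2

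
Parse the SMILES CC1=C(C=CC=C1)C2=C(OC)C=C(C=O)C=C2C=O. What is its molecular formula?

Walk through each heavy atom and fill implicit hydrogens from standard valence (C 4, N 3, O 2, S 2, halogen 1):
  atom 1: C, bond orders sum to 1 (valence 4) → 3 H
  atom 2: C, bond orders sum to 4 (valence 4) → 0 H
  atom 3: C, bond orders sum to 4 (valence 4) → 0 H
  atom 4: C, bond orders sum to 3 (valence 4) → 1 H
  atom 5: C, bond orders sum to 3 (valence 4) → 1 H
  atom 6: C, bond orders sum to 3 (valence 4) → 1 H
  atom 7: C, bond orders sum to 3 (valence 4) → 1 H
  atom 8: C, bond orders sum to 4 (valence 4) → 0 H
  atom 9: C, bond orders sum to 4 (valence 4) → 0 H
  atom 10: O, bond orders sum to 2 (valence 2) → 0 H
  atom 11: C, bond orders sum to 1 (valence 4) → 3 H
  atom 12: C, bond orders sum to 3 (valence 4) → 1 H
  atom 13: C, bond orders sum to 4 (valence 4) → 0 H
  atom 14: C, bond orders sum to 3 (valence 4) → 1 H
  atom 15: O, bond orders sum to 2 (valence 2) → 0 H
  atom 16: C, bond orders sum to 3 (valence 4) → 1 H
  atom 17: C, bond orders sum to 4 (valence 4) → 0 H
  atom 18: C, bond orders sum to 3 (valence 4) → 1 H
  atom 19: O, bond orders sum to 2 (valence 2) → 0 H
Totals → C:16, H:14, O:3.

C16H14O3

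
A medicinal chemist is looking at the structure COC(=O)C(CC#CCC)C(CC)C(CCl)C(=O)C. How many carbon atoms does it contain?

15

Count every carbon token in the SMILES (each C, including those in ring-closure positions and inside branches).
Carbon count: 15.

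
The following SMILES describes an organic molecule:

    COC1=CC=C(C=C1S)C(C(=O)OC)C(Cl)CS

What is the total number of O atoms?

Scan the SMILES for O atoms (remember two-letter symbols like Cl and Br are single atoms).
Oxygen count: 3.

3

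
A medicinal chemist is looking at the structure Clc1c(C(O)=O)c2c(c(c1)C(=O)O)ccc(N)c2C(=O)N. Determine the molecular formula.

Walk through each heavy atom and fill implicit hydrogens from standard valence (C 4, N 3, O 2, S 2, halogen 1); for lowercase aromatic atoms, an aromatic c carries 1 H when it has two neighbours and 0 H with three, and aromatic n carries 0 H:
  atom 1: Cl (halogen, monovalent) → 0 H
  atom 2: aromatic c, 3 neighbours → 0 H
  atom 3: aromatic c, 3 neighbours → 0 H
  atom 4: C, bond orders sum to 4 (valence 4) → 0 H
  atom 5: O, bond orders sum to 1 (valence 2) → 1 H
  atom 6: O, bond orders sum to 2 (valence 2) → 0 H
  atom 7: aromatic c, 3 neighbours → 0 H
  atom 8: aromatic c, 3 neighbours → 0 H
  atom 9: aromatic c, 3 neighbours → 0 H
  atom 10: aromatic c, 2 neighbours → 1 H
  atom 11: C, bond orders sum to 4 (valence 4) → 0 H
  atom 12: O, bond orders sum to 2 (valence 2) → 0 H
  atom 13: O, bond orders sum to 1 (valence 2) → 1 H
  atom 14: aromatic c, 2 neighbours → 1 H
  atom 15: aromatic c, 2 neighbours → 1 H
  atom 16: aromatic c, 3 neighbours → 0 H
  atom 17: N, bond orders sum to 1 (valence 3) → 2 H
  atom 18: aromatic c, 3 neighbours → 0 H
  atom 19: C, bond orders sum to 4 (valence 4) → 0 H
  atom 20: O, bond orders sum to 2 (valence 2) → 0 H
  atom 21: N, bond orders sum to 1 (valence 3) → 2 H
Totals → C:13, H:9, Cl:1, N:2, O:5.

C13H9ClN2O5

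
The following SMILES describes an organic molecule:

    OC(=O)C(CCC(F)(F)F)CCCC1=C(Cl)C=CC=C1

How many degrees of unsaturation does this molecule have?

Degree of unsaturation = (number of rings) + (number of π bonds).
Ring closures in the SMILES: 1.
π bonds: 4 double bonds (each 1 DoU) → 4 DoU from unsaturation.
Total DoU = 1 + 4 = 5.

5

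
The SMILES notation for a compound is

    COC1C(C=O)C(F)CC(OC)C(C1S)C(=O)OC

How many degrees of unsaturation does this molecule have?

3

Molecular formula: C12H19FO5S.
DoU = (2C + 2 + N − H − X) / 2, where X is the halogen count and O/S are ignored.
    = (2·12 + 2 + 0 − 19 − 1) / 2 = 6 / 2 = 3.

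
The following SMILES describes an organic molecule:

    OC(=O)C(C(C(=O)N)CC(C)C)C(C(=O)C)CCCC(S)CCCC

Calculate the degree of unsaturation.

Degree of unsaturation = (number of rings) + (number of π bonds).
Ring closures in the SMILES: 0.
π bonds: 3 double bonds (each 1 DoU) → 3 DoU from unsaturation.
Total DoU = 0 + 3 = 3.

3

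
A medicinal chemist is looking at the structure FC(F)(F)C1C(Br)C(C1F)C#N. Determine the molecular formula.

Walk through each heavy atom and fill implicit hydrogens from standard valence (C 4, N 3, O 2, S 2, halogen 1):
  atom 1: F (halogen, monovalent) → 0 H
  atom 2: C, bond orders sum to 4 (valence 4) → 0 H
  atom 3: F (halogen, monovalent) → 0 H
  atom 4: F (halogen, monovalent) → 0 H
  atom 5: C, bond orders sum to 3 (valence 4) → 1 H
  atom 6: C, bond orders sum to 3 (valence 4) → 1 H
  atom 7: Br (halogen, monovalent) → 0 H
  atom 8: C, bond orders sum to 3 (valence 4) → 1 H
  atom 9: C, bond orders sum to 3 (valence 4) → 1 H
  atom 10: F (halogen, monovalent) → 0 H
  atom 11: C, bond orders sum to 4 (valence 4) → 0 H
  atom 12: N, bond orders sum to 3 (valence 3) → 0 H
Totals → C:6, H:4, Br:1, F:4, N:1.

C6H4BrF4N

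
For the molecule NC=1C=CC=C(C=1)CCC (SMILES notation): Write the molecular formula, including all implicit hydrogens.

Walk through each heavy atom and fill implicit hydrogens from standard valence (C 4, N 3, O 2, S 2, halogen 1):
  atom 1: N, bond orders sum to 1 (valence 3) → 2 H
  atom 2: C, bond orders sum to 4 (valence 4) → 0 H
  atom 3: C, bond orders sum to 3 (valence 4) → 1 H
  atom 4: C, bond orders sum to 3 (valence 4) → 1 H
  atom 5: C, bond orders sum to 3 (valence 4) → 1 H
  atom 6: C, bond orders sum to 4 (valence 4) → 0 H
  atom 7: C, bond orders sum to 3 (valence 4) → 1 H
  atom 8: C, bond orders sum to 2 (valence 4) → 2 H
  atom 9: C, bond orders sum to 2 (valence 4) → 2 H
  atom 10: C, bond orders sum to 1 (valence 4) → 3 H
Totals → C:9, H:13, N:1.

C9H13N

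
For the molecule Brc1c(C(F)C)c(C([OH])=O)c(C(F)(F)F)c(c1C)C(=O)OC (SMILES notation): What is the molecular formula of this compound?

C13H11BrF4O4

Walk through each heavy atom and fill implicit hydrogens from standard valence (C 4, N 3, O 2, S 2, halogen 1); for lowercase aromatic atoms, an aromatic c carries 1 H when it has two neighbours and 0 H with three, and aromatic n carries 0 H:
  atom 1: Br (halogen, monovalent) → 0 H
  atom 2: aromatic c, 3 neighbours → 0 H
  atom 3: aromatic c, 3 neighbours → 0 H
  atom 4: C, bond orders sum to 3 (valence 4) → 1 H
  atom 5: F (halogen, monovalent) → 0 H
  atom 6: C, bond orders sum to 1 (valence 4) → 3 H
  atom 7: aromatic c, 3 neighbours → 0 H
  atom 8: C, bond orders sum to 4 (valence 4) → 0 H
  atom 9: O with explicit H count 1
  atom 10: O, bond orders sum to 2 (valence 2) → 0 H
  atom 11: aromatic c, 3 neighbours → 0 H
  atom 12: C, bond orders sum to 4 (valence 4) → 0 H
  atom 13: F (halogen, monovalent) → 0 H
  atom 14: F (halogen, monovalent) → 0 H
  atom 15: F (halogen, monovalent) → 0 H
  atom 16: aromatic c, 3 neighbours → 0 H
  atom 17: aromatic c, 3 neighbours → 0 H
  atom 18: C, bond orders sum to 1 (valence 4) → 3 H
  atom 19: C, bond orders sum to 4 (valence 4) → 0 H
  atom 20: O, bond orders sum to 2 (valence 2) → 0 H
  atom 21: O, bond orders sum to 2 (valence 2) → 0 H
  atom 22: C, bond orders sum to 1 (valence 4) → 3 H
Totals → C:13, H:11, Br:1, F:4, O:4.
In Hill order: C13H11BrF4O4.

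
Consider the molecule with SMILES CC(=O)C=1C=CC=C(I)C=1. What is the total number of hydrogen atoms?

Walk through each heavy atom and fill implicit hydrogens from standard valence (C 4, N 3, O 2, S 2, halogen 1):
  atom 1: C, bond orders sum to 1 (valence 4) → 3 H
  atom 2: C, bond orders sum to 4 (valence 4) → 0 H
  atom 3: O, bond orders sum to 2 (valence 2) → 0 H
  atom 4: C, bond orders sum to 4 (valence 4) → 0 H
  atom 5: C, bond orders sum to 3 (valence 4) → 1 H
  atom 6: C, bond orders sum to 3 (valence 4) → 1 H
  atom 7: C, bond orders sum to 3 (valence 4) → 1 H
  atom 8: C, bond orders sum to 4 (valence 4) → 0 H
  atom 9: I (halogen, monovalent) → 0 H
  atom 10: C, bond orders sum to 3 (valence 4) → 1 H
Total hydrogens: 7.

7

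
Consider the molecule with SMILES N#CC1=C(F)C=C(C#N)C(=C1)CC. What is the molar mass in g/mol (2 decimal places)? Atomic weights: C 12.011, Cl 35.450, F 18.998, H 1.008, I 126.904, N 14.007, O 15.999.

First, the molecular formula is C10H7FN2 (counting implicit H from valence).
  C: 10 × 12.011 = 120.110
  F: 1 × 18.998 = 18.998
  H: 7 × 1.008 = 7.056
  N: 2 × 14.007 = 28.014
Sum: 10×12.011 + 1×18.998 + 7×1.008 + 2×14.007 = 174.178 → 174.18 g/mol.

174.18 g/mol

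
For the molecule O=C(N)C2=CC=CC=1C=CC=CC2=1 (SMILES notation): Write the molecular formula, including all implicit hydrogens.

C11H9NO

Walk through each heavy atom and fill implicit hydrogens from standard valence (C 4, N 3, O 2, S 2, halogen 1):
  atom 1: O, bond orders sum to 2 (valence 2) → 0 H
  atom 2: C, bond orders sum to 4 (valence 4) → 0 H
  atom 3: N, bond orders sum to 1 (valence 3) → 2 H
  atom 4: C, bond orders sum to 4 (valence 4) → 0 H
  atom 5: C, bond orders sum to 3 (valence 4) → 1 H
  atom 6: C, bond orders sum to 3 (valence 4) → 1 H
  atom 7: C, bond orders sum to 3 (valence 4) → 1 H
  atom 8: C, bond orders sum to 4 (valence 4) → 0 H
  atom 9: C, bond orders sum to 3 (valence 4) → 1 H
  atom 10: C, bond orders sum to 3 (valence 4) → 1 H
  atom 11: C, bond orders sum to 3 (valence 4) → 1 H
  atom 12: C, bond orders sum to 3 (valence 4) → 1 H
  atom 13: C, bond orders sum to 4 (valence 4) → 0 H
Totals → C:11, H:9, N:1, O:1.
In Hill order: C11H9NO.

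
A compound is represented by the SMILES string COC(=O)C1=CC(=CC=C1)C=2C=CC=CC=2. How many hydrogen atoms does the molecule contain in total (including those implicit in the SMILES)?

12

Walk through each heavy atom and fill implicit hydrogens from standard valence (C 4, N 3, O 2, S 2, halogen 1):
  atom 1: C, bond orders sum to 1 (valence 4) → 3 H
  atom 2: O, bond orders sum to 2 (valence 2) → 0 H
  atom 3: C, bond orders sum to 4 (valence 4) → 0 H
  atom 4: O, bond orders sum to 2 (valence 2) → 0 H
  atom 5: C, bond orders sum to 4 (valence 4) → 0 H
  atom 6: C, bond orders sum to 3 (valence 4) → 1 H
  atom 7: C, bond orders sum to 4 (valence 4) → 0 H
  atom 8: C, bond orders sum to 3 (valence 4) → 1 H
  atom 9: C, bond orders sum to 3 (valence 4) → 1 H
  atom 10: C, bond orders sum to 3 (valence 4) → 1 H
  atom 11: C, bond orders sum to 4 (valence 4) → 0 H
  atom 12: C, bond orders sum to 3 (valence 4) → 1 H
  atom 13: C, bond orders sum to 3 (valence 4) → 1 H
  atom 14: C, bond orders sum to 3 (valence 4) → 1 H
  atom 15: C, bond orders sum to 3 (valence 4) → 1 H
  atom 16: C, bond orders sum to 3 (valence 4) → 1 H
Total hydrogens: 12.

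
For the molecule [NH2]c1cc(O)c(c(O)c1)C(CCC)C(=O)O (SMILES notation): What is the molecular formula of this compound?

Walk through each heavy atom and fill implicit hydrogens from standard valence (C 4, N 3, O 2, S 2, halogen 1); for lowercase aromatic atoms, an aromatic c carries 1 H when it has two neighbours and 0 H with three, and aromatic n carries 0 H:
  atom 1: N with explicit H count 2
  atom 2: aromatic c, 3 neighbours → 0 H
  atom 3: aromatic c, 2 neighbours → 1 H
  atom 4: aromatic c, 3 neighbours → 0 H
  atom 5: O, bond orders sum to 1 (valence 2) → 1 H
  atom 6: aromatic c, 3 neighbours → 0 H
  atom 7: aromatic c, 3 neighbours → 0 H
  atom 8: O, bond orders sum to 1 (valence 2) → 1 H
  atom 9: aromatic c, 2 neighbours → 1 H
  atom 10: C, bond orders sum to 3 (valence 4) → 1 H
  atom 11: C, bond orders sum to 2 (valence 4) → 2 H
  atom 12: C, bond orders sum to 2 (valence 4) → 2 H
  atom 13: C, bond orders sum to 1 (valence 4) → 3 H
  atom 14: C, bond orders sum to 4 (valence 4) → 0 H
  atom 15: O, bond orders sum to 2 (valence 2) → 0 H
  atom 16: O, bond orders sum to 1 (valence 2) → 1 H
Totals → C:11, H:15, N:1, O:4.

C11H15NO4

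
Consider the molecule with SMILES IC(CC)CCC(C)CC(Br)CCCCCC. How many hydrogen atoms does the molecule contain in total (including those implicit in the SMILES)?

Walk through each heavy atom and fill implicit hydrogens from standard valence (C 4, N 3, O 2, S 2, halogen 1):
  atom 1: I (halogen, monovalent) → 0 H
  atom 2: C, bond orders sum to 3 (valence 4) → 1 H
  atom 3: C, bond orders sum to 2 (valence 4) → 2 H
  atom 4: C, bond orders sum to 1 (valence 4) → 3 H
  atom 5: C, bond orders sum to 2 (valence 4) → 2 H
  atom 6: C, bond orders sum to 2 (valence 4) → 2 H
  atom 7: C, bond orders sum to 3 (valence 4) → 1 H
  atom 8: C, bond orders sum to 1 (valence 4) → 3 H
  atom 9: C, bond orders sum to 2 (valence 4) → 2 H
  atom 10: C, bond orders sum to 3 (valence 4) → 1 H
  atom 11: Br (halogen, monovalent) → 0 H
  atom 12: C, bond orders sum to 2 (valence 4) → 2 H
  atom 13: C, bond orders sum to 2 (valence 4) → 2 H
  atom 14: C, bond orders sum to 2 (valence 4) → 2 H
  atom 15: C, bond orders sum to 2 (valence 4) → 2 H
  atom 16: C, bond orders sum to 2 (valence 4) → 2 H
  atom 17: C, bond orders sum to 1 (valence 4) → 3 H
Total hydrogens: 30.

30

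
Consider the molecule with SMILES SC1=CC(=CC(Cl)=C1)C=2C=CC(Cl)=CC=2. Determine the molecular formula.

Walk through each heavy atom and fill implicit hydrogens from standard valence (C 4, N 3, O 2, S 2, halogen 1):
  atom 1: S, bond orders sum to 1 (valence 2) → 1 H
  atom 2: C, bond orders sum to 4 (valence 4) → 0 H
  atom 3: C, bond orders sum to 3 (valence 4) → 1 H
  atom 4: C, bond orders sum to 4 (valence 4) → 0 H
  atom 5: C, bond orders sum to 3 (valence 4) → 1 H
  atom 6: C, bond orders sum to 4 (valence 4) → 0 H
  atom 7: Cl (halogen, monovalent) → 0 H
  atom 8: C, bond orders sum to 3 (valence 4) → 1 H
  atom 9: C, bond orders sum to 4 (valence 4) → 0 H
  atom 10: C, bond orders sum to 3 (valence 4) → 1 H
  atom 11: C, bond orders sum to 3 (valence 4) → 1 H
  atom 12: C, bond orders sum to 4 (valence 4) → 0 H
  atom 13: Cl (halogen, monovalent) → 0 H
  atom 14: C, bond orders sum to 3 (valence 4) → 1 H
  atom 15: C, bond orders sum to 3 (valence 4) → 1 H
Totals → C:12, H:8, Cl:2, S:1.
In Hill order: C12H8Cl2S.

C12H8Cl2S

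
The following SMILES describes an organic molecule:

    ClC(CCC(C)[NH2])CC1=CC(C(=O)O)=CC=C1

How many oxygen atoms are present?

2

Scan the SMILES for O atoms (remember two-letter symbols like Cl and Br are single atoms).
Oxygen count: 2.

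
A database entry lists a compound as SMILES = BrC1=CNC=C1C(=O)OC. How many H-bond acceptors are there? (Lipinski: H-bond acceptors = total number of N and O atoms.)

N atoms: 1; O atoms: 2.
Lipinski HBA = 1 + 2 = 3.

3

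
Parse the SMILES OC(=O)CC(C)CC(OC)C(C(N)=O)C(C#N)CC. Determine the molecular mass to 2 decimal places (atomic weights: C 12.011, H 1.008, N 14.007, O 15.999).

270.33 g/mol

First, the molecular formula is C13H22N2O4 (counting implicit H from valence).
  C: 13 × 12.011 = 156.143
  H: 22 × 1.008 = 22.176
  N: 2 × 14.007 = 28.014
  O: 4 × 15.999 = 63.996
Sum: 13×12.011 + 22×1.008 + 2×14.007 + 4×15.999 = 270.329 → 270.33 g/mol.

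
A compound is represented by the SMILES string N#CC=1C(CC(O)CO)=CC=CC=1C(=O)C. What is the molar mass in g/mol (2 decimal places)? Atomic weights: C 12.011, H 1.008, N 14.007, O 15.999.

First, the molecular formula is C12H13NO3 (counting implicit H from valence).
  C: 12 × 12.011 = 144.132
  H: 13 × 1.008 = 13.104
  N: 1 × 14.007 = 14.007
  O: 3 × 15.999 = 47.997
Sum: 12×12.011 + 13×1.008 + 1×14.007 + 3×15.999 = 219.240 → 219.24 g/mol.

219.24 g/mol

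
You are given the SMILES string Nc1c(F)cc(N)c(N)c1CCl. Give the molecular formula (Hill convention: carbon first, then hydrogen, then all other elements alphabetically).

Walk through each heavy atom and fill implicit hydrogens from standard valence (C 4, N 3, O 2, S 2, halogen 1); for lowercase aromatic atoms, an aromatic c carries 1 H when it has two neighbours and 0 H with three, and aromatic n carries 0 H:
  atom 1: N, bond orders sum to 1 (valence 3) → 2 H
  atom 2: aromatic c, 3 neighbours → 0 H
  atom 3: aromatic c, 3 neighbours → 0 H
  atom 4: F (halogen, monovalent) → 0 H
  atom 5: aromatic c, 2 neighbours → 1 H
  atom 6: aromatic c, 3 neighbours → 0 H
  atom 7: N, bond orders sum to 1 (valence 3) → 2 H
  atom 8: aromatic c, 3 neighbours → 0 H
  atom 9: N, bond orders sum to 1 (valence 3) → 2 H
  atom 10: aromatic c, 3 neighbours → 0 H
  atom 11: C, bond orders sum to 2 (valence 4) → 2 H
  atom 12: Cl (halogen, monovalent) → 0 H
Totals → C:7, H:9, Cl:1, F:1, N:3.
In Hill order: C7H9ClFN3.

C7H9ClFN3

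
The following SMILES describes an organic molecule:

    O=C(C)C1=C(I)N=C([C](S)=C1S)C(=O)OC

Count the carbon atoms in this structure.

Count every carbon token in the SMILES (each C, including those in ring-closure positions and inside branches).
Carbon count: 9.

9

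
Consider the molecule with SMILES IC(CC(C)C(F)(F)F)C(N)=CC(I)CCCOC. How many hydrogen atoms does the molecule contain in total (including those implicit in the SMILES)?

20

Walk through each heavy atom and fill implicit hydrogens from standard valence (C 4, N 3, O 2, S 2, halogen 1):
  atom 1: I (halogen, monovalent) → 0 H
  atom 2: C, bond orders sum to 3 (valence 4) → 1 H
  atom 3: C, bond orders sum to 2 (valence 4) → 2 H
  atom 4: C, bond orders sum to 3 (valence 4) → 1 H
  atom 5: C, bond orders sum to 1 (valence 4) → 3 H
  atom 6: C, bond orders sum to 4 (valence 4) → 0 H
  atom 7: F (halogen, monovalent) → 0 H
  atom 8: F (halogen, monovalent) → 0 H
  atom 9: F (halogen, monovalent) → 0 H
  atom 10: C, bond orders sum to 4 (valence 4) → 0 H
  atom 11: N, bond orders sum to 1 (valence 3) → 2 H
  atom 12: C, bond orders sum to 3 (valence 4) → 1 H
  atom 13: C, bond orders sum to 3 (valence 4) → 1 H
  atom 14: I (halogen, monovalent) → 0 H
  atom 15: C, bond orders sum to 2 (valence 4) → 2 H
  atom 16: C, bond orders sum to 2 (valence 4) → 2 H
  atom 17: C, bond orders sum to 2 (valence 4) → 2 H
  atom 18: O, bond orders sum to 2 (valence 2) → 0 H
  atom 19: C, bond orders sum to 1 (valence 4) → 3 H
Total hydrogens: 20.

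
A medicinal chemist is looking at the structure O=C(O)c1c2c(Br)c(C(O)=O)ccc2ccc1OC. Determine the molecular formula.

C13H9BrO5

Walk through each heavy atom and fill implicit hydrogens from standard valence (C 4, N 3, O 2, S 2, halogen 1); for lowercase aromatic atoms, an aromatic c carries 1 H when it has two neighbours and 0 H with three, and aromatic n carries 0 H:
  atom 1: O, bond orders sum to 2 (valence 2) → 0 H
  atom 2: C, bond orders sum to 4 (valence 4) → 0 H
  atom 3: O, bond orders sum to 1 (valence 2) → 1 H
  atom 4: aromatic c, 3 neighbours → 0 H
  atom 5: aromatic c, 3 neighbours → 0 H
  atom 6: aromatic c, 3 neighbours → 0 H
  atom 7: Br (halogen, monovalent) → 0 H
  atom 8: aromatic c, 3 neighbours → 0 H
  atom 9: C, bond orders sum to 4 (valence 4) → 0 H
  atom 10: O, bond orders sum to 1 (valence 2) → 1 H
  atom 11: O, bond orders sum to 2 (valence 2) → 0 H
  atom 12: aromatic c, 2 neighbours → 1 H
  atom 13: aromatic c, 2 neighbours → 1 H
  atom 14: aromatic c, 3 neighbours → 0 H
  atom 15: aromatic c, 2 neighbours → 1 H
  atom 16: aromatic c, 2 neighbours → 1 H
  atom 17: aromatic c, 3 neighbours → 0 H
  atom 18: O, bond orders sum to 2 (valence 2) → 0 H
  atom 19: C, bond orders sum to 1 (valence 4) → 3 H
Totals → C:13, H:9, Br:1, O:5.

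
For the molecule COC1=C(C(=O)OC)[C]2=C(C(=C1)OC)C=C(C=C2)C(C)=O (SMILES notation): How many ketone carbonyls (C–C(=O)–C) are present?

1

The ketone motif appears at heavy-atom position 19 in the SMILES.
Other groups present: 1 ester, 2 ether.
Ketone count: 1.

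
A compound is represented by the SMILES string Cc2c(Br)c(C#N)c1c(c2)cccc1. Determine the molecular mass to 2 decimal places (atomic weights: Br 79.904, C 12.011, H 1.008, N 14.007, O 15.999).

246.11 g/mol

First, the molecular formula is C12H8BrN (counting implicit H from valence).
  Br: 1 × 79.904 = 79.904
  C: 12 × 12.011 = 144.132
  H: 8 × 1.008 = 8.064
  N: 1 × 14.007 = 14.007
Sum: 1×79.904 + 12×12.011 + 8×1.008 + 1×14.007 = 246.107 → 246.11 g/mol.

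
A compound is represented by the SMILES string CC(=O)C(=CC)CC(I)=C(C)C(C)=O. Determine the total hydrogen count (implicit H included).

Walk through each heavy atom and fill implicit hydrogens from standard valence (C 4, N 3, O 2, S 2, halogen 1):
  atom 1: C, bond orders sum to 1 (valence 4) → 3 H
  atom 2: C, bond orders sum to 4 (valence 4) → 0 H
  atom 3: O, bond orders sum to 2 (valence 2) → 0 H
  atom 4: C, bond orders sum to 4 (valence 4) → 0 H
  atom 5: C, bond orders sum to 3 (valence 4) → 1 H
  atom 6: C, bond orders sum to 1 (valence 4) → 3 H
  atom 7: C, bond orders sum to 2 (valence 4) → 2 H
  atom 8: C, bond orders sum to 4 (valence 4) → 0 H
  atom 9: I (halogen, monovalent) → 0 H
  atom 10: C, bond orders sum to 4 (valence 4) → 0 H
  atom 11: C, bond orders sum to 1 (valence 4) → 3 H
  atom 12: C, bond orders sum to 4 (valence 4) → 0 H
  atom 13: C, bond orders sum to 1 (valence 4) → 3 H
  atom 14: O, bond orders sum to 2 (valence 2) → 0 H
Total hydrogens: 15.

15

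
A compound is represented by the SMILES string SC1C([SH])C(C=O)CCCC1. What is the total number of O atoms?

1

Scan the SMILES for O atoms (remember two-letter symbols like Cl and Br are single atoms).
Oxygen count: 1.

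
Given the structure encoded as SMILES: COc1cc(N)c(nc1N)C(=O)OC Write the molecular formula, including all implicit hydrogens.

Walk through each heavy atom and fill implicit hydrogens from standard valence (C 4, N 3, O 2, S 2, halogen 1); for lowercase aromatic atoms, an aromatic c carries 1 H when it has two neighbours and 0 H with three, and aromatic n carries 0 H:
  atom 1: C, bond orders sum to 1 (valence 4) → 3 H
  atom 2: O, bond orders sum to 2 (valence 2) → 0 H
  atom 3: aromatic c, 3 neighbours → 0 H
  atom 4: aromatic c, 2 neighbours → 1 H
  atom 5: aromatic c, 3 neighbours → 0 H
  atom 6: N, bond orders sum to 1 (valence 3) → 2 H
  atom 7: aromatic c, 3 neighbours → 0 H
  atom 8: aromatic n, 2 neighbours → 0 H
  atom 9: aromatic c, 3 neighbours → 0 H
  atom 10: N, bond orders sum to 1 (valence 3) → 2 H
  atom 11: C, bond orders sum to 4 (valence 4) → 0 H
  atom 12: O, bond orders sum to 2 (valence 2) → 0 H
  atom 13: O, bond orders sum to 2 (valence 2) → 0 H
  atom 14: C, bond orders sum to 1 (valence 4) → 3 H
Totals → C:8, H:11, N:3, O:3.

C8H11N3O3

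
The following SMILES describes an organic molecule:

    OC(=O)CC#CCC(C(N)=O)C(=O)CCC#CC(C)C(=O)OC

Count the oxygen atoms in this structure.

6

Scan the SMILES for O atoms (remember two-letter symbols like Cl and Br are single atoms).
Oxygen count: 6.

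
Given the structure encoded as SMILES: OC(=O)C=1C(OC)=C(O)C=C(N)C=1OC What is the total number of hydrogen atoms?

Walk through each heavy atom and fill implicit hydrogens from standard valence (C 4, N 3, O 2, S 2, halogen 1):
  atom 1: O, bond orders sum to 1 (valence 2) → 1 H
  atom 2: C, bond orders sum to 4 (valence 4) → 0 H
  atom 3: O, bond orders sum to 2 (valence 2) → 0 H
  atom 4: C, bond orders sum to 4 (valence 4) → 0 H
  atom 5: C, bond orders sum to 4 (valence 4) → 0 H
  atom 6: O, bond orders sum to 2 (valence 2) → 0 H
  atom 7: C, bond orders sum to 1 (valence 4) → 3 H
  atom 8: C, bond orders sum to 4 (valence 4) → 0 H
  atom 9: O, bond orders sum to 1 (valence 2) → 1 H
  atom 10: C, bond orders sum to 3 (valence 4) → 1 H
  atom 11: C, bond orders sum to 4 (valence 4) → 0 H
  atom 12: N, bond orders sum to 1 (valence 3) → 2 H
  atom 13: C, bond orders sum to 4 (valence 4) → 0 H
  atom 14: O, bond orders sum to 2 (valence 2) → 0 H
  atom 15: C, bond orders sum to 1 (valence 4) → 3 H
Total hydrogens: 11.

11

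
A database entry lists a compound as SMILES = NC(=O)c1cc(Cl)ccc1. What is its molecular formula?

C7H6ClNO

Walk through each heavy atom and fill implicit hydrogens from standard valence (C 4, N 3, O 2, S 2, halogen 1); for lowercase aromatic atoms, an aromatic c carries 1 H when it has two neighbours and 0 H with three, and aromatic n carries 0 H:
  atom 1: N, bond orders sum to 1 (valence 3) → 2 H
  atom 2: C, bond orders sum to 4 (valence 4) → 0 H
  atom 3: O, bond orders sum to 2 (valence 2) → 0 H
  atom 4: aromatic c, 3 neighbours → 0 H
  atom 5: aromatic c, 2 neighbours → 1 H
  atom 6: aromatic c, 3 neighbours → 0 H
  atom 7: Cl (halogen, monovalent) → 0 H
  atom 8: aromatic c, 2 neighbours → 1 H
  atom 9: aromatic c, 2 neighbours → 1 H
  atom 10: aromatic c, 2 neighbours → 1 H
Totals → C:7, H:6, Cl:1, N:1, O:1.
In Hill order: C7H6ClNO.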